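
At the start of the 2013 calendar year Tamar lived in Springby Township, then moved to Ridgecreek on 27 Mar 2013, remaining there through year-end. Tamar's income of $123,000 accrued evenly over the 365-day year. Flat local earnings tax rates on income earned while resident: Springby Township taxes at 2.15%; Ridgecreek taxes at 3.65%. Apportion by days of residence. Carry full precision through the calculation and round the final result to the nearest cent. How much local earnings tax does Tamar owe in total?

$4,059.84

Springby Township, 1 Jan – 26 Mar 2013: 85 days → $123,000 × 2.15% × 85/365 = $615.8425
Ridgecreek, 27 Mar – 31 Dec 2013: 280 days → $123,000 × 3.65% × 280/365 = $3,444.0000
Total = $4,059.8425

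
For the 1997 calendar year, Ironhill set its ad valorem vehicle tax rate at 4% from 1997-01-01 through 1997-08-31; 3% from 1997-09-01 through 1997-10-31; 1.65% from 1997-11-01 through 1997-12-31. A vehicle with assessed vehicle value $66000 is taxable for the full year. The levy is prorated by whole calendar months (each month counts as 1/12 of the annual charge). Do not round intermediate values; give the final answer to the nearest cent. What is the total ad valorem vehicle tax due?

$2271.50

1997-01-01 to 1997-08-31: 8 months at 4% → $66000 × 4% × 8/12 = $1760.0000
1997-09-01 to 1997-10-31: 2 months at 3% → $66000 × 3% × 2/12 = $330.0000
1997-11-01 to 1997-12-31: 2 months at 1.65% → $66000 × 1.65% × 2/12 = $181.5000
Total = $2271.5000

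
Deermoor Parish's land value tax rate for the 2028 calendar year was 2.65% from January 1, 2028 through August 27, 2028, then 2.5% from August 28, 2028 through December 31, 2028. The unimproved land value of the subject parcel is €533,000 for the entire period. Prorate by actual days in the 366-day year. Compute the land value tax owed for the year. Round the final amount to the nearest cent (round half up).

€13,849.26

January 1 – August 27, 2028: 240 days at 2.65% → €533,000 × 2.65% × 240/366 = €9,261.9672
August 28 – December 31, 2028: 126 days at 2.5% → €533,000 × 2.5% × 126/366 = €4,587.2951
Total = €13,849.2623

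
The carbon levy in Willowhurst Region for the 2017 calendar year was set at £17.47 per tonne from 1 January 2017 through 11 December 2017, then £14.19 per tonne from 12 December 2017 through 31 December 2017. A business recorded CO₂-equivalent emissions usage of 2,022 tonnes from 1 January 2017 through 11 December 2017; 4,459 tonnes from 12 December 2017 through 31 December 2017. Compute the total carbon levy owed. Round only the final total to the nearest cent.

£98,597.55

1 January – 11 December 2017: 2,022 tonnes at £17.47/tonne → £35,324.34
12 December – 31 December 2017: 4,459 tonnes at £14.19/tonne → £63,273.21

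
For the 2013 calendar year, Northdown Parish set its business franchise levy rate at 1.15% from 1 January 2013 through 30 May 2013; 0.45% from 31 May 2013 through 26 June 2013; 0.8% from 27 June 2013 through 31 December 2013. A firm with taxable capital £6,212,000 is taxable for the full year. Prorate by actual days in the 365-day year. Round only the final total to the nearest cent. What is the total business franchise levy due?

£57,022.76

1 January – 30 May 2013: 150 days at 1.15% → £6,212,000 × 1.15% × 150/365 = £29,358.0822
31 May – 26 June 2013: 27 days at 0.45% → £6,212,000 × 0.45% × 27/365 = £2,067.8301
27 June – 31 December 2013: 188 days at 0.8% → £6,212,000 × 0.8% × 188/365 = £25,596.8438
Total = £57,022.7562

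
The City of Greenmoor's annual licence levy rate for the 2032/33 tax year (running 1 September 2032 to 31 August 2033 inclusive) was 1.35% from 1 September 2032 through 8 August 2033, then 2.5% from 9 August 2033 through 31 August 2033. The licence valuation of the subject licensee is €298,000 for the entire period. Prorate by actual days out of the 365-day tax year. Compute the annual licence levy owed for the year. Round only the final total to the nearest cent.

1 September 2032 – 8 August 2033: 342 days at 1.35% → €298,000 × 1.35% × 342/365 = €3,769.4959
9 August – 31 August 2033: 23 days at 2.5% → €298,000 × 2.5% × 23/365 = €469.4521
Total = €4,238.9479

€4,238.95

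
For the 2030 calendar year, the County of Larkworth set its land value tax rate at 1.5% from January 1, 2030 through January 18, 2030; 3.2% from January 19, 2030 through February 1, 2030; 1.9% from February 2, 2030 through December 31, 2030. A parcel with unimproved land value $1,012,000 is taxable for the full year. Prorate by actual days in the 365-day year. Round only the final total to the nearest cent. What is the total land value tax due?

$19,532.99

January 1 – January 18, 2030: 18 days at 1.5% → $1,012,000 × 1.5% × 18/365 = $748.6027
January 19 – February 1, 2030: 14 days at 3.2% → $1,012,000 × 3.2% × 14/365 = $1,242.1260
February 2 – December 31, 2030: 333 days at 1.9% → $1,012,000 × 1.9% × 333/365 = $17,542.2575
Total = $19,532.9863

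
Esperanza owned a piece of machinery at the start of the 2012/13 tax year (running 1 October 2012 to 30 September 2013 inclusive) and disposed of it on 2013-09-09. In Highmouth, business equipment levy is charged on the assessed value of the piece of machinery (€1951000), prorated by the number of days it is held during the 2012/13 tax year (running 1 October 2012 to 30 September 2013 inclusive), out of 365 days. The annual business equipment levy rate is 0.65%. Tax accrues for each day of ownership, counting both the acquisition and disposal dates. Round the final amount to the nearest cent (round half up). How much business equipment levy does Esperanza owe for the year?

Days held (2012-10-01 to 2013-09-09): 344 out of 365
Tax = €1951000 × 0.65% × 344/365 = €11951.8795

€11951.88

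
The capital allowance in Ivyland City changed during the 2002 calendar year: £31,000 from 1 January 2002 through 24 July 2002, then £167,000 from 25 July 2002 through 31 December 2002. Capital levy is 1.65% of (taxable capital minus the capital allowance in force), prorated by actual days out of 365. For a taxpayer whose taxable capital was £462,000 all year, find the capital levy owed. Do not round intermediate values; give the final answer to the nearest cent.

1 January – 24 July 2002: 205 days, exemption £31,000 → (£462,000 − £31,000) × 1.65% × 205/365 = £3,994.1301
25 July – 31 December 2002: 160 days, exemption £167,000 → (£462,000 − £167,000) × 1.65% × 160/365 = £2,133.6986
Total = £6,127.8288

£6,127.83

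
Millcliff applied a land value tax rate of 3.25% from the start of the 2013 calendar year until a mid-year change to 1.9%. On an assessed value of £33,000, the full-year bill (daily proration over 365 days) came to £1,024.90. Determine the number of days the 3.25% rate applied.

Let d = days at the first rate; then 365 − d days at the second rate.
£33,000 × [3.25%·d + 1.9%·(365−d)] / 365 = £1,024.90
Solving gives d = 326, so the new rate took effect on 23 November 2013.

326 days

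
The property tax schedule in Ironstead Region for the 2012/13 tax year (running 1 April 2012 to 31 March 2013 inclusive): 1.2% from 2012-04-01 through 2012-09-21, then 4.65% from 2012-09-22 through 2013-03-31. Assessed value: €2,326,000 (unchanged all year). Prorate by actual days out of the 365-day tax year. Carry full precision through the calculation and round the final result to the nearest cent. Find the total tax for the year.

2012-04-01 to 2012-09-21: 174 days at 1.2% → €2,326,000 × 1.2% × 174/365 = €13,305.9945
2012-09-22 to 2013-03-31: 191 days at 4.65% → €2,326,000 × 4.65% × 191/365 = €56,598.2712
Total = €69,904.2658

€69,904.27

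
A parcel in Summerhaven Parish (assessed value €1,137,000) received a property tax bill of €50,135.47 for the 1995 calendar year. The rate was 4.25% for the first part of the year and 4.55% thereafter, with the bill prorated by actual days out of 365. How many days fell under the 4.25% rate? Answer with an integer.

171 days

Let d = days at the first rate; then 365 − d days at the second rate.
€1,137,000 × [4.25%·d + 4.55%·(365−d)] / 365 = €50,135.47
Solving gives d = 171, so the new rate took effect on June 21, 1995.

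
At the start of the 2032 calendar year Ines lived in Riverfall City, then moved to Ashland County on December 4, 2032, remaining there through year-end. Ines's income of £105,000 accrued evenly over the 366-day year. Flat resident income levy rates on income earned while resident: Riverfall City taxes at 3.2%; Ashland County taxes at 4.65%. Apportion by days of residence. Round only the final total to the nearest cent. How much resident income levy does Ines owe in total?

£3,476.48

Riverfall City, January 1 – December 3, 2032: 338 days → £105,000 × 3.2% × 338/366 = £3,102.9508
Ashland County, December 4 – December 31, 2032: 28 days → £105,000 × 4.65% × 28/366 = £373.5246
Total = £3,476.4754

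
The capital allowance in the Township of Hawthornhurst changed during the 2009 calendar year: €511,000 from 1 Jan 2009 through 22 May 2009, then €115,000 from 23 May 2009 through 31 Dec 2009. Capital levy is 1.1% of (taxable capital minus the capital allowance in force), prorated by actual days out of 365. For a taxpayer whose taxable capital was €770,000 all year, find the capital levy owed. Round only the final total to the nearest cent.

1 Jan – 22 May 2009: 142 days, exemption €511,000 → (€770,000 − €511,000) × 1.1% × 142/365 = €1,108.3781
23 May – 31 Dec 2009: 223 days, exemption €115,000 → (€770,000 − €115,000) × 1.1% × 223/365 = €4,401.9589
Total = €5,510.3370

€5,510.34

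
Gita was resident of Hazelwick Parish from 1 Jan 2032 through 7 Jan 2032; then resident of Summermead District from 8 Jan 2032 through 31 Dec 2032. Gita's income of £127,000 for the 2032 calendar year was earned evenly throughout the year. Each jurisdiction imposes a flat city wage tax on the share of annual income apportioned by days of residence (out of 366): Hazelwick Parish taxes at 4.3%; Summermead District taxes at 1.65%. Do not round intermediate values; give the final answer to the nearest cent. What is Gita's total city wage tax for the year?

Hazelwick Parish, 1 Jan – 7 Jan 2032: 7 days → £127,000 × 4.3% × 7/366 = £104.4454
Summermead District, 8 Jan – 31 Dec 2032: 359 days → £127,000 × 1.65% × 359/366 = £2,055.4221
Total = £2,159.8675

£2,159.87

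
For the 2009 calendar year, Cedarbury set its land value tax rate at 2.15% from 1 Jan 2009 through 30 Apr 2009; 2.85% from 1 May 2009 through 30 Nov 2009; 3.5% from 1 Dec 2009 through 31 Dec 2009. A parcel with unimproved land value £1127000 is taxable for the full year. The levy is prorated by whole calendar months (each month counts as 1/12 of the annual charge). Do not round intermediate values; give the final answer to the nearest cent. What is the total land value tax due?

1 Jan – 30 Apr 2009: 4 months at 2.15% → £1127000 × 2.15% × 4/12 = £8076.8333
1 May – 30 Nov 2009: 7 months at 2.85% → £1127000 × 2.85% × 7/12 = £18736.3750
1 Dec – 31 Dec 2009: 1 month at 3.5% → £1127000 × 3.5% × 1/12 = £3287.0833
Total = £30100.2917

£30100.29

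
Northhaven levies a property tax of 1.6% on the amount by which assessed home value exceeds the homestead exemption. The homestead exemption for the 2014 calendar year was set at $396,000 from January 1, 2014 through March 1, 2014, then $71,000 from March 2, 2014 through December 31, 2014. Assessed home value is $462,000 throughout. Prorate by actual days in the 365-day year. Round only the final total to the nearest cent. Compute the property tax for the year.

January 1 – March 1, 2014: 60 days, exemption $396,000 → ($462,000 − $396,000) × 1.6% × 60/365 = $173.5890
March 2 – December 31, 2014: 305 days, exemption $71,000 → ($462,000 − $71,000) × 1.6% × 305/365 = $5,227.6164
Total = $5,401.2055

$5,401.21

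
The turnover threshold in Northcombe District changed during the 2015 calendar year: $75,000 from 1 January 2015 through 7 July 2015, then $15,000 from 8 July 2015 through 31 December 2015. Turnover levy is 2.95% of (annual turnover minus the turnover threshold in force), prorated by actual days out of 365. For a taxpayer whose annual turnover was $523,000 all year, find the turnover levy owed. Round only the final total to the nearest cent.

1 January – 7 July 2015: 188 days, exemption $75,000 → ($523,000 − $75,000) × 2.95% × 188/365 = $6,807.1452
8 July – 31 December 2015: 177 days, exemption $15,000 → ($523,000 − $15,000) × 2.95% × 177/365 = $7,267.1836
Total = $14,074.3288

$14,074.33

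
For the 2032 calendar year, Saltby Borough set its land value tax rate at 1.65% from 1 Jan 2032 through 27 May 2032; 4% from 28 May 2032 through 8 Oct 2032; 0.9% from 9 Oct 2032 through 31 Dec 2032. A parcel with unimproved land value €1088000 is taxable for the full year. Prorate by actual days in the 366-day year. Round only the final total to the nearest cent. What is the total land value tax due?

1 Jan – 27 May 2032: 148 days at 1.65% → €1088000 × 1.65% × 148/366 = €7259.2787
28 May – 8 Oct 2032: 134 days at 4% → €1088000 × 4% × 134/366 = €15933.5519
9 Oct – 31 Dec 2032: 84 days at 0.9% → €1088000 × 0.9% × 84/366 = €2247.3443
Total = €25440.1749

€25440.17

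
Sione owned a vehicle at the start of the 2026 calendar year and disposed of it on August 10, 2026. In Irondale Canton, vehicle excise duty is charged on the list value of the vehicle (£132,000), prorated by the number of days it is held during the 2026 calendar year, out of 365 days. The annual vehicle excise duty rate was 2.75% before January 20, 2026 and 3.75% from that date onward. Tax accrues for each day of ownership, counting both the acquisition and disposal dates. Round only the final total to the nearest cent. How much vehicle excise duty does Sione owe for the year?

£2,941.97

January 1 – January 19, 2026: 19 days at 2.75% → £132,000 × 2.75% × 19/365 = £188.9589
January 20 – August 10, 2026: 203 days at 3.75% → £132,000 × 3.75% × 203/365 = £2,753.0137
Total = £2,941.9726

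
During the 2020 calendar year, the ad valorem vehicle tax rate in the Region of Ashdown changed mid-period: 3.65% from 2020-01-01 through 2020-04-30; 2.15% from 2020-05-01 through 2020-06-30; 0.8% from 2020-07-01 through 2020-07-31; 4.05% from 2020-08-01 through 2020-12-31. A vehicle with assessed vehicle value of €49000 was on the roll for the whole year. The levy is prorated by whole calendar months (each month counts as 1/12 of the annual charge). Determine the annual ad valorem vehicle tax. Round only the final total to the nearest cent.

2020-01-01 to 2020-04-30: 4 months at 3.65% → €49000 × 3.65% × 4/12 = €596.1667
2020-05-01 to 2020-06-30: 2 months at 2.15% → €49000 × 2.15% × 2/12 = €175.5833
2020-07-01 to 2020-07-31: 1 month at 0.8% → €49000 × 0.8% × 1/12 = €32.6667
2020-08-01 to 2020-12-31: 5 months at 4.05% → €49000 × 4.05% × 5/12 = €826.8750
Total = €1631.2917

€1631.29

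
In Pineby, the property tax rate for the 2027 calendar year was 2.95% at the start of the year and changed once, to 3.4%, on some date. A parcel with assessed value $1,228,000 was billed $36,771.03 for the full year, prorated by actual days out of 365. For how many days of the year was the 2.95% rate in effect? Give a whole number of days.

329 days

Let d = days at the first rate; then 365 − d days at the second rate.
$1,228,000 × [2.95%·d + 3.4%·(365−d)] / 365 = $36,771.03
Solving gives d = 329, so the new rate took effect on 26 November 2027.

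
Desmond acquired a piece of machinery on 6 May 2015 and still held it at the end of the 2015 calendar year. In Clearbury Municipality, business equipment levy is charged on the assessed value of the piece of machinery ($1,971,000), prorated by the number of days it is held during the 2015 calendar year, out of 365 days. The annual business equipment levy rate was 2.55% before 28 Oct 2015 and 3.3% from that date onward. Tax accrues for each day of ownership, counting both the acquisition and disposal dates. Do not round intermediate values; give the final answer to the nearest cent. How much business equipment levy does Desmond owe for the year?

$35,680.50

6 May – 27 Oct 2015: 175 days at 2.55% → $1,971,000 × 2.55% × 175/365 = $24,097.5000
28 Oct – 31 Dec 2015: 65 days at 3.3% → $1,971,000 × 3.3% × 65/365 = $11,583.0000
Total = $35,680.5000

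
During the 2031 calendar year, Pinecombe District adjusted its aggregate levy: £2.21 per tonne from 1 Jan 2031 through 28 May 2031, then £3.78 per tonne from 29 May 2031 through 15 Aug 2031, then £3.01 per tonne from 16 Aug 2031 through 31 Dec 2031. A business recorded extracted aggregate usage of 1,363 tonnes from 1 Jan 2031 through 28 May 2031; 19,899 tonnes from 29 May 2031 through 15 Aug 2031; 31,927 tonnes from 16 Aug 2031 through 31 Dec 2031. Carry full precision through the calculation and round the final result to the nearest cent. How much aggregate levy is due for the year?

£174330.72

1 Jan – 28 May 2031: 1,363 tonnes at £2.21/tonne → £3012.23
29 May – 15 Aug 2031: 19,899 tonnes at £3.78/tonne → £75218.22
16 Aug – 31 Dec 2031: 31,927 tonnes at £3.01/tonne → £96100.27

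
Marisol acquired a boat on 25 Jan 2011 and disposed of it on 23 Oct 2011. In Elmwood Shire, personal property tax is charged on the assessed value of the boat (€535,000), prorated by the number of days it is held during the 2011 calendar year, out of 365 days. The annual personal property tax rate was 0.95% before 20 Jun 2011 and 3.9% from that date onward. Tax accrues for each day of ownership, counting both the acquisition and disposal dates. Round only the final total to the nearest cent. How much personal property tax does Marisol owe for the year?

€9,235.71

25 Jan – 19 Jun 2011: 146 days at 0.95% → €535,000 × 0.95% × 146/365 = €2,033.0000
20 Jun – 23 Oct 2011: 126 days at 3.9% → €535,000 × 3.9% × 126/365 = €7,202.7123
Total = €9,235.7123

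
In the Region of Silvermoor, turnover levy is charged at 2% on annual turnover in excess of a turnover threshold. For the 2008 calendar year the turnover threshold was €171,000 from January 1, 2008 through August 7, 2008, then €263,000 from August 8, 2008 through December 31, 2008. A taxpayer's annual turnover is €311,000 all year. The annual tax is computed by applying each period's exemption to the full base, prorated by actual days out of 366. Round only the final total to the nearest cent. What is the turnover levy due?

€2,066.01

January 1 – August 7, 2008: 220 days, exemption €171,000 → (€311,000 − €171,000) × 2% × 220/366 = €1,683.0601
August 8 – December 31, 2008: 146 days, exemption €263,000 → (€311,000 − €263,000) × 2% × 146/366 = €382.9508
Total = €2,066.0109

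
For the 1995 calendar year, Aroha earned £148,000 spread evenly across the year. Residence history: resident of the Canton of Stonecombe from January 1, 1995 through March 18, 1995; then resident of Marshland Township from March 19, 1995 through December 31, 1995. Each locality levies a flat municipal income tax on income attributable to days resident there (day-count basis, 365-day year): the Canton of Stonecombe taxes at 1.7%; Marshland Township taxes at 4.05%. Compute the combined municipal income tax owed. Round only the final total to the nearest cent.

The Canton of Stonecombe, January 1 – March 18, 1995: 77 days → £148,000 × 1.7% × 77/365 = £530.7726
Marshland Township, March 19 – December 31, 1995: 288 days → £148,000 × 4.05% × 288/365 = £4,729.5123
Total = £5,260.2849

£5,260.28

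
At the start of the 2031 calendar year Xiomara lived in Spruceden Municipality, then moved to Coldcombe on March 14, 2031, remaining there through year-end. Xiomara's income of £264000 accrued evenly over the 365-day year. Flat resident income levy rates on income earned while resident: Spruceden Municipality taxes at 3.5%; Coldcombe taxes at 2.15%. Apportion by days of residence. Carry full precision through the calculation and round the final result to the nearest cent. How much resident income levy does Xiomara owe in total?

Spruceden Municipality, January 1 – March 13, 2031: 72 days → £264000 × 3.5% × 72/365 = £1822.6849
Coldcombe, March 14 – December 31, 2031: 293 days → £264000 × 2.15% × 293/365 = £4556.3507
Total = £6379.0356

£6379.04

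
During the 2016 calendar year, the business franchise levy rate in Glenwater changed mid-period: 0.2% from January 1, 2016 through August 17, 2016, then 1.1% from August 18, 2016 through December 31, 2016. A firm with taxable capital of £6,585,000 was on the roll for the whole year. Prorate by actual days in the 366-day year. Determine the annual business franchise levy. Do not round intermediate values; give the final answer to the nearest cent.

January 1 – August 17, 2016: 230 days at 0.2% → £6,585,000 × 0.2% × 230/366 = £8,276.2295
August 18 – December 31, 2016: 136 days at 1.1% → £6,585,000 × 1.1% × 136/366 = £26,915.7377
Total = £35,191.9672

£35,191.97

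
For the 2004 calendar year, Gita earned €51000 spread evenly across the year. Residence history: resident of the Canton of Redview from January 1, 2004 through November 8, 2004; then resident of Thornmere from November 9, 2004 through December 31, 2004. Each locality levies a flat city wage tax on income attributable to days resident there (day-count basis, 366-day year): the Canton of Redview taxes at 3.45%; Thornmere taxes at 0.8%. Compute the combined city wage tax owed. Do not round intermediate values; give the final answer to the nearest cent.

The Canton of Redview, January 1 – November 8, 2004: 313 days → €51000 × 3.45% × 313/366 = €1504.7090
Thornmere, November 9 – December 31, 2004: 53 days → €51000 × 0.8% × 53/366 = €59.0820
Total = €1563.7910

€1563.79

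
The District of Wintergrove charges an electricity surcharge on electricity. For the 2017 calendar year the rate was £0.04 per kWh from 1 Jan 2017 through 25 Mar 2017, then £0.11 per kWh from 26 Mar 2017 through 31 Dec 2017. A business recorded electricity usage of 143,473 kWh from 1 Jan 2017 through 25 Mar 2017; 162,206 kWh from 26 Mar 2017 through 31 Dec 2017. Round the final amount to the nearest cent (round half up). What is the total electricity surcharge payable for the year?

1 Jan – 25 Mar 2017: 143,473 kWh at £0.04/kWh → £5738.92
26 Mar – 31 Dec 2017: 162,206 kWh at £0.11/kWh → £17842.66

£23581.58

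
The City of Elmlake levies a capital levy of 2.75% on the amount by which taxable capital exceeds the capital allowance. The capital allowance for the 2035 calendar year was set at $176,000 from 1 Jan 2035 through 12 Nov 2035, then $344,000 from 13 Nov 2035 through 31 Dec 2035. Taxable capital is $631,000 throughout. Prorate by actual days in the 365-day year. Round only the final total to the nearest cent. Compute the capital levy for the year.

$11,892.28

1 Jan – 12 Nov 2035: 316 days, exemption $176,000 → ($631,000 − $176,000) × 2.75% × 316/365 = $10,832.7397
13 Nov – 31 Dec 2035: 49 days, exemption $344,000 → ($631,000 − $344,000) × 2.75% × 49/365 = $1,059.5411
Total = $11,892.2808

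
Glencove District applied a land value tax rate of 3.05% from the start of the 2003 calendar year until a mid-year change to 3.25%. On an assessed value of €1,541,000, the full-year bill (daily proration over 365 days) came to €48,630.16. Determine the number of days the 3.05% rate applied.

Let d = days at the first rate; then 365 − d days at the second rate.
€1,541,000 × [3.05%·d + 3.25%·(365−d)] / 365 = €48,630.16
Solving gives d = 172, so the new rate took effect on 22 June 2003.

172 days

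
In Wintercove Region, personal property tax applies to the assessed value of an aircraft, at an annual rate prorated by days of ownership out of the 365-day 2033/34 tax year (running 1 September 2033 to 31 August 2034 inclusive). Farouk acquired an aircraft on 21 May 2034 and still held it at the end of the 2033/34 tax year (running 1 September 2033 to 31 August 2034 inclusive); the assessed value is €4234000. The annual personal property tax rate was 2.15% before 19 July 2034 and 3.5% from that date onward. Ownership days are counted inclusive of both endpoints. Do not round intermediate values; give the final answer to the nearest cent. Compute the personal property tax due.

21 May – 18 July 2034: 59 days at 2.15% → €4234000 × 2.15% × 59/365 = €14714.6000
19 July – 31 August 2034: 44 days at 3.5% → €4234000 × 3.5% × 44/365 = €17864.0000
Total = €32578.6000

€32578.60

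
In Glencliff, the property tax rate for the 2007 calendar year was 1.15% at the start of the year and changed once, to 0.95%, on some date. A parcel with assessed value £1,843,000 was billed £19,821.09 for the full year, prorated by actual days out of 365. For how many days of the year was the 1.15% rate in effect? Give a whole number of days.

229 days

Let d = days at the first rate; then 365 − d days at the second rate.
£1,843,000 × [1.15%·d + 0.95%·(365−d)] / 365 = £19,821.09
Solving gives d = 229, so the new rate took effect on 18 August 2007.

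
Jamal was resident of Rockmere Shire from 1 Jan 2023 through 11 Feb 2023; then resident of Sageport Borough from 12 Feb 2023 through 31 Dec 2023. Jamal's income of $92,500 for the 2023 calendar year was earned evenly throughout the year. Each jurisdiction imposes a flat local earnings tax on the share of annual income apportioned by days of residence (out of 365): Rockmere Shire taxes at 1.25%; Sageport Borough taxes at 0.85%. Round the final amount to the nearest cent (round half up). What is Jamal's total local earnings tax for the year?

Rockmere Shire, 1 Jan – 11 Feb 2023: 42 days → $92,500 × 1.25% × 42/365 = $133.0479
Sageport Borough, 12 Feb – 31 Dec 2023: 323 days → $92,500 × 0.85% × 323/365 = $695.7774
Total = $828.8253

$828.83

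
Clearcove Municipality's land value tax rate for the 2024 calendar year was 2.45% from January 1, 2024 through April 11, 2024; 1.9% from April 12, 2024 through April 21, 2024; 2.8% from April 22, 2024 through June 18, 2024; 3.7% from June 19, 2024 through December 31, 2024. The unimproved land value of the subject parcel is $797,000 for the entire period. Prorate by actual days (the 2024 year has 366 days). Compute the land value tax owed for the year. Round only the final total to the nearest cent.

$25,183.89

January 1 – April 11, 2024: 102 days at 2.45% → $797,000 × 2.45% × 102/366 = $5,441.8115
April 12 – April 21, 2024: 10 days at 1.9% → $797,000 × 1.9% × 10/366 = $413.7432
April 22 – June 18, 2024: 58 days at 2.8% → $797,000 × 2.8% × 58/366 = $3,536.4153
June 19 – December 31, 2024: 196 days at 3.7% → $797,000 × 3.7% × 196/366 = $15,791.9235
Total = $25,183.8934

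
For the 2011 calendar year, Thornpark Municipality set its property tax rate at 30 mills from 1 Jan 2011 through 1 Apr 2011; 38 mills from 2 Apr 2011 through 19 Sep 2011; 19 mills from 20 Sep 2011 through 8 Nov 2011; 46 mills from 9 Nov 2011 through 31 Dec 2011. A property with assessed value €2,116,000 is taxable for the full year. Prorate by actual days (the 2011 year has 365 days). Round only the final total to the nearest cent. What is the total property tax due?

€73,138.24

1 Jan – 1 Apr 2011: 91 days at 30 mills → €2,116,000 × 3% × 91/365 = €15,826.5205
2 Apr – 19 Sep 2011: 171 days at 38 mills → €2,116,000 × 3.8% × 171/365 = €37,670.5973
20 Sep – 8 Nov 2011: 50 days at 19 mills → €2,116,000 × 1.9% × 50/365 = €5,507.3973
9 Nov – 31 Dec 2011: 53 days at 46 mills → €2,116,000 × 4.6% × 53/365 = €14,133.7205
Total = €73,138.2356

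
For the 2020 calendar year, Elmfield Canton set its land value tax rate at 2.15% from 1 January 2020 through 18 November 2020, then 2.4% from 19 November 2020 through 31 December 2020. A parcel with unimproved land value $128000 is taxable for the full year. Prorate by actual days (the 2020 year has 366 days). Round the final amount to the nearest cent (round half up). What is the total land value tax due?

$2789.60

1 January – 18 November 2020: 323 days at 2.15% → $128000 × 2.15% × 323/366 = $2428.6776
19 November – 31 December 2020: 43 days at 2.4% → $128000 × 2.4% × 43/366 = $360.9180
Total = $2789.5956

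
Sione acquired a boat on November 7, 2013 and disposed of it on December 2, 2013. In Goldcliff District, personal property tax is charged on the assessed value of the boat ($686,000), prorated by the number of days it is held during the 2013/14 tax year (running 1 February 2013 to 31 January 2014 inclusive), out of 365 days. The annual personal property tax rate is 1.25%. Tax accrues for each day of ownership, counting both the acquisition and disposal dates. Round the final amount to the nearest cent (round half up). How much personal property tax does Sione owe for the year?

$610.82

Days held (November 7 – December 2, 2013): 26 out of 365
Tax = $686,000 × 1.25% × 26/365 = $610.8219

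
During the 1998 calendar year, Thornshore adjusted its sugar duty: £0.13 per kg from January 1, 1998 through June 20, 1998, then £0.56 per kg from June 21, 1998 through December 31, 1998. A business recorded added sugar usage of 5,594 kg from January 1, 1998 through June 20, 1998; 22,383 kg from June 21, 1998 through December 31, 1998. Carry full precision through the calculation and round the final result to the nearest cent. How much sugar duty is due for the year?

£13,261.70

January 1 – June 20, 1998: 5,594 kg at £0.13/kg → £727.22
June 21 – December 31, 1998: 22,383 kg at £0.56/kg → £12,534.48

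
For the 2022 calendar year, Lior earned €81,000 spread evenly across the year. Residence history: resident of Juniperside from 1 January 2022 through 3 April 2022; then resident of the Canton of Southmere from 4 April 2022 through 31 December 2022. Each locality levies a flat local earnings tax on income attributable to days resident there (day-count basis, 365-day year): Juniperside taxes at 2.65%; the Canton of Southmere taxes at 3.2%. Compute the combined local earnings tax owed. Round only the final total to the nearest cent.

€2,478.49

Juniperside, 1 January – 3 April 2022: 93 days → €81,000 × 2.65% × 93/365 = €546.9164
The Canton of Southmere, 4 April – 31 December 2022: 272 days → €81,000 × 3.2% × 272/365 = €1,931.5726
Total = €2,478.4890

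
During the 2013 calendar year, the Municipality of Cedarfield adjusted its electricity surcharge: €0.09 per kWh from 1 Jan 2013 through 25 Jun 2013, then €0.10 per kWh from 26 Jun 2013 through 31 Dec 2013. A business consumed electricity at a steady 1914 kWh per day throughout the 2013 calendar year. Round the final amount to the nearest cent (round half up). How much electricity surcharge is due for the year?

1 Jan – 25 Jun 2013: 176 days × 1914 kWh/day = 336,864 kWh at €0.09/kWh → €30,317.76
26 Jun – 31 Dec 2013: 189 days × 1914 kWh/day = 361,746 kWh at €0.10/kWh → €36,174.60

€66,492.36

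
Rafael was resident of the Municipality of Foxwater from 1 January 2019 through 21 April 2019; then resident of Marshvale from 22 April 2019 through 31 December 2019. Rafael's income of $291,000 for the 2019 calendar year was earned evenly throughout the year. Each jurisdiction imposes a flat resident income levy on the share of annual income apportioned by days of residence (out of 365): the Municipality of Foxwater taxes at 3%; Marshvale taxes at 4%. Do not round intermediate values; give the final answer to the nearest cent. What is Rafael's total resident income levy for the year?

$10,755.04

The Municipality of Foxwater, 1 January – 21 April 2019: 111 days → $291,000 × 3% × 111/365 = $2,654.8767
Marshvale, 22 April – 31 December 2019: 254 days → $291,000 × 4% × 254/365 = $8,100.1644
Total = $10,755.0411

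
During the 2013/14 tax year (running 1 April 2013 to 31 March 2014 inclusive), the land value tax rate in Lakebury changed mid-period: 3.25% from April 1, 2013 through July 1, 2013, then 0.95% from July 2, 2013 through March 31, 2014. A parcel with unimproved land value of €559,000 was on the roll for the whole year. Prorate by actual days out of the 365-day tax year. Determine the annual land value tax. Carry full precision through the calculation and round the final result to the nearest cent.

April 1 – July 1, 2013: 92 days at 3.25% → €559,000 × 3.25% × 92/365 = €4,579.2055
July 2, 2013 – March 31, 2014: 273 days at 0.95% → €559,000 × 0.95% × 273/365 = €3,971.9630
Total = €8,551.1685

€8,551.17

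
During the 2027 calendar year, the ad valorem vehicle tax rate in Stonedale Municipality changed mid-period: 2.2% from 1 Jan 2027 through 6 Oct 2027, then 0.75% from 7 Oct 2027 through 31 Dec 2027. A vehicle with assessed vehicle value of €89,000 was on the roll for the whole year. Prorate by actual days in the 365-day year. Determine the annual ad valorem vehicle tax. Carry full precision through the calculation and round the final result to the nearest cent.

€1,653.94

1 Jan – 6 Oct 2027: 279 days at 2.2% → €89,000 × 2.2% × 279/365 = €1,496.6630
7 Oct – 31 Dec 2027: 86 days at 0.75% → €89,000 × 0.75% × 86/365 = €157.2740
Total = €1,653.9370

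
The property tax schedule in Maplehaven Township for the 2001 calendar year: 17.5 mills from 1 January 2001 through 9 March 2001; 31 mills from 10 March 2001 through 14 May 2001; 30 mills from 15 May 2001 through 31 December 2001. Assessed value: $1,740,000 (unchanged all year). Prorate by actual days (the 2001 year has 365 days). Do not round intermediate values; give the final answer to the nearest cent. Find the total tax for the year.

$48,462.58

1 January – 9 March 2001: 68 days at 17.5 mills → $1,740,000 × 1.75% × 68/365 = $5,672.8767
10 March – 14 May 2001: 66 days at 31 mills → $1,740,000 × 3.1% × 66/365 = $9,753.5342
15 May – 31 December 2001: 231 days at 30 mills → $1,740,000 × 3% × 231/365 = $33,036.1644
Total = $48,462.5753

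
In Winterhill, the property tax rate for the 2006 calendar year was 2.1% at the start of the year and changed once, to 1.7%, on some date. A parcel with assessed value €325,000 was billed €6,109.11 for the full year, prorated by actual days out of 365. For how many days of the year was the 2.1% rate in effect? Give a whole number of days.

Let d = days at the first rate; then 365 − d days at the second rate.
€325,000 × [2.1%·d + 1.7%·(365−d)] / 365 = €6,109.11
Solving gives d = 164, so the new rate took effect on 14 June 2006.

164 days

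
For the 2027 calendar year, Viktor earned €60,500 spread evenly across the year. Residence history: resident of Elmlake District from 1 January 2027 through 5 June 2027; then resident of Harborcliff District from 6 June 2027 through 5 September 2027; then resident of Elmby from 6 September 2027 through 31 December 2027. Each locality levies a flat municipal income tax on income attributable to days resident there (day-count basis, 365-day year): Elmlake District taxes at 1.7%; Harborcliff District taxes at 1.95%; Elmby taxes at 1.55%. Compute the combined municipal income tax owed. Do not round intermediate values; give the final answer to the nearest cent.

€1,037.53

Elmlake District, 1 January – 5 June 2027: 156 days → €60,500 × 1.7% × 156/365 = €439.5781
Harborcliff District, 6 June – 5 September 2027: 92 days → €60,500 × 1.95% × 92/365 = €297.3616
Elmby, 6 September – 31 December 2027: 117 days → €60,500 × 1.55% × 117/365 = €300.5938
Total = €1,037.5336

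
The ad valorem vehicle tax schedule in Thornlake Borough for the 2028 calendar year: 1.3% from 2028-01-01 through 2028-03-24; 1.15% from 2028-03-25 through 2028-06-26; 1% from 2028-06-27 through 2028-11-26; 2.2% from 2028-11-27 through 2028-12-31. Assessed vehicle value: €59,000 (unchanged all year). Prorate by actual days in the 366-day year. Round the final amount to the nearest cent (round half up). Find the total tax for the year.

€721.06

2028-01-01 to 2028-03-24: 84 days at 1.3% → €59,000 × 1.3% × 84/366 = €176.0328
2028-03-25 to 2028-06-26: 94 days at 1.15% → €59,000 × 1.15% × 94/366 = €174.2596
2028-06-27 to 2028-11-26: 153 days at 1% → €59,000 × 1% × 153/366 = €246.6393
2028-11-27 to 2028-12-31: 35 days at 2.2% → €59,000 × 2.2% × 35/366 = €124.1257
Total = €721.0574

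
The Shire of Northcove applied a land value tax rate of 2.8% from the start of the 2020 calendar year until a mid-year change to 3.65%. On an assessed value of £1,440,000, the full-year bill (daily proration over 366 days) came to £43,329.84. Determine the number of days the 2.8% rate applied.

276 days

Let d = days at the first rate; then 366 − d days at the second rate.
£1,440,000 × [2.8%·d + 3.65%·(366−d)] / 366 = £43,329.84
Solving gives d = 276, so the new rate took effect on 3 Oct 2020.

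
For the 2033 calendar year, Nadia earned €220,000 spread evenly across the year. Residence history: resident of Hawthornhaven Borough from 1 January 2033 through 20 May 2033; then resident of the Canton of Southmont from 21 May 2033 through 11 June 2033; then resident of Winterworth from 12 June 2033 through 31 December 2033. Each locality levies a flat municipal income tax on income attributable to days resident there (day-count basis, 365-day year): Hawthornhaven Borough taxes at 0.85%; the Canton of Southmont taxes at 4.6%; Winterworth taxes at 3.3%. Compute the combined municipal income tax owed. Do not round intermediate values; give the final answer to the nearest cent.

€5,364.99

Hawthornhaven Borough, 1 January – 20 May 2033: 140 days → €220,000 × 0.85% × 140/365 = €717.2603
The Canton of Southmont, 21 May – 11 June 2033: 22 days → €220,000 × 4.6% × 22/365 = €609.9726
Winterworth, 12 June – 31 December 2033: 203 days → €220,000 × 3.3% × 203/365 = €4,037.7534
Total = €5,364.9863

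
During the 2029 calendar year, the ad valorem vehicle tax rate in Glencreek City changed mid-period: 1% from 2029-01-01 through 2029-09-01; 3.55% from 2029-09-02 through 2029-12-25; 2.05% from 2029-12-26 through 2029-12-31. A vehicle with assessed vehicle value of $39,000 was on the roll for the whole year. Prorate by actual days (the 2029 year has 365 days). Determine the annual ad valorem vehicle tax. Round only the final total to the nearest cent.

2029-01-01 to 2029-09-01: 244 days at 1% → $39,000 × 1% × 244/365 = $260.7123
2029-09-02 to 2029-12-25: 115 days at 3.55% → $39,000 × 3.55% × 115/365 = $436.2123
2029-12-26 to 2029-12-31: 6 days at 2.05% → $39,000 × 2.05% × 6/365 = $13.1425
Total = $710.0671

$710.07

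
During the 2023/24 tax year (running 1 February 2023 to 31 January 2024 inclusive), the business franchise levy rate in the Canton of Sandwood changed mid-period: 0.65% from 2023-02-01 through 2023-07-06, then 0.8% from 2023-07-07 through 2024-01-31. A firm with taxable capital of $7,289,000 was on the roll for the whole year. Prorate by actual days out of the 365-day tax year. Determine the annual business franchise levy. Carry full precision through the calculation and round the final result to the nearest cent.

$53,639.05

2023-02-01 to 2023-07-06: 156 days at 0.65% → $7,289,000 × 0.65% × 156/365 = $20,249.4411
2023-07-07 to 2024-01-31: 209 days at 0.8% → $7,289,000 × 0.8% × 209/365 = $33,389.6110
Total = $53,639.0521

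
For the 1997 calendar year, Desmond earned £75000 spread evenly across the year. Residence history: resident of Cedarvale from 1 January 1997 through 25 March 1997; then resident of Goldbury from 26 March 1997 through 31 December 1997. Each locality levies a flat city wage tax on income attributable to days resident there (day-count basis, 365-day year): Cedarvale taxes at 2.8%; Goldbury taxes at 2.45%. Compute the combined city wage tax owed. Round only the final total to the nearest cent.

£1897.91

Cedarvale, 1 January – 25 March 1997: 84 days → £75000 × 2.8% × 84/365 = £483.2877
Goldbury, 26 March – 31 December 1997: 281 days → £75000 × 2.45% × 281/365 = £1414.6233
Total = £1897.9110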